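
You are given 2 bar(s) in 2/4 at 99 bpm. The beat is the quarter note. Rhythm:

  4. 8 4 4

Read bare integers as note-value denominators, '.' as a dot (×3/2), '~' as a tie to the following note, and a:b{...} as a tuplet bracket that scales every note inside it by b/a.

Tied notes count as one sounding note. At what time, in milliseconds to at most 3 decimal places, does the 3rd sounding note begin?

note 3 onset = 2b = 1212.121ms

1. 0.0ms @ 0 + 909.091ms (3/2)
2. 909.091ms @ 3/2 + 303.03ms (1/2)
3. 1212.121ms @ 2 + 606.061ms (1)
4. 1818.182ms @ 3 + 606.061ms (1)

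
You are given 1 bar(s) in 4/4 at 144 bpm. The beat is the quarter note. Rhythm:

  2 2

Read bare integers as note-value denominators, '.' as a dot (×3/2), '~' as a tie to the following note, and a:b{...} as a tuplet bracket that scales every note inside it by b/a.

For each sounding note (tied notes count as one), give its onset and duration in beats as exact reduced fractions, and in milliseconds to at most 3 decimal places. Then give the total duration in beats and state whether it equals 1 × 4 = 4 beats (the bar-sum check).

1) 0.0ms=0b +833.333ms=2b
2) 833.333ms=2b +833.333ms=2b
Σ=4b of 4 (144bpm 4/4) — PASS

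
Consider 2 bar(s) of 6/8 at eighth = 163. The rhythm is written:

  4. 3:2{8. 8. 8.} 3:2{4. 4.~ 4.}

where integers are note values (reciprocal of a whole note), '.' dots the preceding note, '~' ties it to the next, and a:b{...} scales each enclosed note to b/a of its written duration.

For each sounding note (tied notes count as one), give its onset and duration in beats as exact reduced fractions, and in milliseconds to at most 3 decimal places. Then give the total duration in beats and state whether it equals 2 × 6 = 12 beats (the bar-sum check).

1) 0.0ms=0b +1104.294ms=3b
2) 1104.294ms=3b +368.098ms=1b
3) 1472.393ms=4b +368.098ms=1b
4) 1840.491ms=5b +368.098ms=1b
5) 2208.589ms=6b +736.196ms=2b
6) 2944.785ms=8b +1472.393ms=4b
Σ=12b of 12 (163bpm 6/8) — PASS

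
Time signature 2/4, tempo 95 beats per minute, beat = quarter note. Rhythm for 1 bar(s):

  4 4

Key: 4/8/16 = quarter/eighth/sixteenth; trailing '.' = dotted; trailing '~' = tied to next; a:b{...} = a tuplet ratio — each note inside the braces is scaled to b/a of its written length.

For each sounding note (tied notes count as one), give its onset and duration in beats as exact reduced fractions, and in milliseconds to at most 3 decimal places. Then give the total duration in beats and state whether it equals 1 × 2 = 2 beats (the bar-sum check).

1) 0.0ms=0b +631.579ms=1b
2) 631.579ms=1b +631.579ms=1b
Σ=2b of 2 (95bpm 2/4) — PASS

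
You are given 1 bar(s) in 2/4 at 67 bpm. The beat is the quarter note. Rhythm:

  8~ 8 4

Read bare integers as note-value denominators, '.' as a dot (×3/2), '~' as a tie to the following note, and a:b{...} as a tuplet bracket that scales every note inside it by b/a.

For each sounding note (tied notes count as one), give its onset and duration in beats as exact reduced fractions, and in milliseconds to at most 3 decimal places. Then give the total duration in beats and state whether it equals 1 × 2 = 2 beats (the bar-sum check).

1) 0.0ms=0b +895.522ms=1b
2) 895.522ms=1b +895.522ms=1b
Σ=2b of 2 (67bpm 2/4) — PASS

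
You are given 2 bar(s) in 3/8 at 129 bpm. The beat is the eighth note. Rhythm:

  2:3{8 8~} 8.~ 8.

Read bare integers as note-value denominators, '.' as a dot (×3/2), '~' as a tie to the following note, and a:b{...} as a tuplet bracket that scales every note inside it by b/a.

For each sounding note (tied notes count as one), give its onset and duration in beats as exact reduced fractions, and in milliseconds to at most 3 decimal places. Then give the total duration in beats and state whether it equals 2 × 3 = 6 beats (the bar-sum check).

1) 0.0ms=0b +697.674ms=3/2b
2) 697.674ms=3/2b +2093.023ms=9/2b
Σ=6b of 6 (129bpm 3/8) — PASS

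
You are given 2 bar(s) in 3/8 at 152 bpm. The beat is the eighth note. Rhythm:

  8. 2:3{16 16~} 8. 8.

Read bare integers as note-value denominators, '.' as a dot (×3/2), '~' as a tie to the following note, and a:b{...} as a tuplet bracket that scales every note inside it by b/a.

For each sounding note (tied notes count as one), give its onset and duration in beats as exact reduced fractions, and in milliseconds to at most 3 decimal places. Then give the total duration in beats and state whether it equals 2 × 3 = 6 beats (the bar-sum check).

1) 0.0ms=0b +592.105ms=3/2b
2) 592.105ms=3/2b +296.053ms=3/4b
3) 888.158ms=9/4b +888.158ms=9/4b
4) 1776.316ms=9/2b +592.105ms=3/2b
Σ=6b of 6 (152bpm 3/8) — PASS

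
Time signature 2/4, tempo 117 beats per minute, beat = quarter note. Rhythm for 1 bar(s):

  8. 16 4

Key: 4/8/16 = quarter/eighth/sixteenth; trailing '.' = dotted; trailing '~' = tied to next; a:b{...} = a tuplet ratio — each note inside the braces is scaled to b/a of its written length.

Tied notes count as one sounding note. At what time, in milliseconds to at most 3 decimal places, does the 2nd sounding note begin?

note 2 onset = 3/4b = 384.615ms

1. 0.0ms @ 0 + 384.615ms (3/4)
2. 384.615ms @ 3/4 + 128.205ms (1/4)
3. 512.821ms @ 1 + 512.821ms (1)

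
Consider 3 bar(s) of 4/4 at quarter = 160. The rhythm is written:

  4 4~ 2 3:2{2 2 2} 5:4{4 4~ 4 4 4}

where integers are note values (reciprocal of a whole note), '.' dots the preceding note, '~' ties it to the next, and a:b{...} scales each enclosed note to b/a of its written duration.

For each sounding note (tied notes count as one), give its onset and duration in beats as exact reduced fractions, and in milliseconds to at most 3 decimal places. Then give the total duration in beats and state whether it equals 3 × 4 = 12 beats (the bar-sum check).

1) 0.0ms=0b +375.0ms=1b
2) 375.0ms=1b +1125.0ms=3b
3) 1500.0ms=4b +500.0ms=4/3b
4) 2000.0ms=16/3b +500.0ms=4/3b
5) 2500.0ms=20/3b +500.0ms=4/3b
6) 3000.0ms=8b +300.0ms=4/5b
7) 3300.0ms=44/5b +600.0ms=8/5b
8) 3900.0ms=52/5b +300.0ms=4/5b
9) 4200.0ms=56/5b +300.0ms=4/5b
Σ=12b of 12 (160bpm 4/4) — PASS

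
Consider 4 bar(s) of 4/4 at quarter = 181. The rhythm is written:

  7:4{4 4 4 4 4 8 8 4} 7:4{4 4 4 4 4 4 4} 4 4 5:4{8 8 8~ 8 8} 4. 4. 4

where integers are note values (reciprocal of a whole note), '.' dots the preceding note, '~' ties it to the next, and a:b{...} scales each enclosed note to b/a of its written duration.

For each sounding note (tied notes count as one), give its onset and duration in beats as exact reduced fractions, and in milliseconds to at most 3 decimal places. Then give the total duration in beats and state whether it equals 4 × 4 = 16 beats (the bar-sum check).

1) 0.0ms=0b +189.424ms=4/7b
2) 189.424ms=4/7b +189.424ms=4/7b
3) 378.848ms=8/7b +189.424ms=4/7b
4) 568.272ms=12/7b +189.424ms=4/7b
5) 757.695ms=16/7b +189.424ms=4/7b
6) 947.119ms=20/7b +94.712ms=2/7b
7) 1041.831ms=22/7b +94.712ms=2/7b
8) 1136.543ms=24/7b +189.424ms=4/7b
9) 1325.967ms=4b +189.424ms=4/7b
10) 1515.391ms=32/7b +189.424ms=4/7b
11) 1704.815ms=36/7b +189.424ms=4/7b
12) 1894.238ms=40/7b +189.424ms=4/7b
13) 2083.662ms=44/7b +189.424ms=4/7b
14) 2273.086ms=48/7b +189.424ms=4/7b
15) 2462.51ms=52/7b +189.424ms=4/7b
16) 2651.934ms=8b +331.492ms=1b
17) 2983.425ms=9b +331.492ms=1b
18) 3314.917ms=10b +132.597ms=2/5b
19) 3447.514ms=52/5b +132.597ms=2/5b
20) 3580.11ms=54/5b +265.193ms=4/5b
21) 3845.304ms=58/5b +132.597ms=2/5b
22) 3977.901ms=12b +497.238ms=3/2b
23) 4475.138ms=27/2b +497.238ms=3/2b
24) 4972.376ms=15b +331.492ms=1b
Σ=16b of 16 (181bpm 4/4) — PASS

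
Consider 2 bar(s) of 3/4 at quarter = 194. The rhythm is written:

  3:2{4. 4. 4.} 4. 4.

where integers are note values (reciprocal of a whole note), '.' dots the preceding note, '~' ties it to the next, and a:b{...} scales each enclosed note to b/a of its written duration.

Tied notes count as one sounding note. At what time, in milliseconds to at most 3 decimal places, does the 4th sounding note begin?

1. 0.0ms @ 0 + 309.278ms (1)
2. 309.278ms @ 1 + 309.278ms (1)
3. 618.557ms @ 2 + 309.278ms (1)
4. 927.835ms @ 3 + 463.918ms (3/2)
5. 1391.753ms @ 9/2 + 463.918ms (3/2)

note 4 onset = 3b = 927.835ms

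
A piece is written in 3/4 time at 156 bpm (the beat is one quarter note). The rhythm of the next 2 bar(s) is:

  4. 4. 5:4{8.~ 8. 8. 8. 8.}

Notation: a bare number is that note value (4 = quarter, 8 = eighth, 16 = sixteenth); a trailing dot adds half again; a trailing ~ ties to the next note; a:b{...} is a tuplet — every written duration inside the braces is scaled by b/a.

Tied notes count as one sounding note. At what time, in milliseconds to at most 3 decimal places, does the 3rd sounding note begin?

1. 0.0ms @ 0 + 576.923ms (3/2)
2. 576.923ms @ 3/2 + 576.923ms (3/2)
3. 1153.846ms @ 3 + 461.538ms (6/5)
4. 1615.385ms @ 21/5 + 230.769ms (3/5)
5. 1846.154ms @ 24/5 + 230.769ms (3/5)
6. 2076.923ms @ 27/5 + 230.769ms (3/5)

note 3 onset = 3b = 1153.846ms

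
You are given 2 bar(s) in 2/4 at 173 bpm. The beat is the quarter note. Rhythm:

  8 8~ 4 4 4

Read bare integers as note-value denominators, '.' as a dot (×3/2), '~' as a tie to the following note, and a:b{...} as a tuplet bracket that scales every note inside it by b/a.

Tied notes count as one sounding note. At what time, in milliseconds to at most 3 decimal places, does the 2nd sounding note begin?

1. 0.0ms @ 0 + 173.41ms (1/2)
2. 173.41ms @ 1/2 + 520.231ms (3/2)
3. 693.642ms @ 2 + 346.821ms (1)
4. 1040.462ms @ 3 + 346.821ms (1)

note 2 onset = 1/2b = 173.41ms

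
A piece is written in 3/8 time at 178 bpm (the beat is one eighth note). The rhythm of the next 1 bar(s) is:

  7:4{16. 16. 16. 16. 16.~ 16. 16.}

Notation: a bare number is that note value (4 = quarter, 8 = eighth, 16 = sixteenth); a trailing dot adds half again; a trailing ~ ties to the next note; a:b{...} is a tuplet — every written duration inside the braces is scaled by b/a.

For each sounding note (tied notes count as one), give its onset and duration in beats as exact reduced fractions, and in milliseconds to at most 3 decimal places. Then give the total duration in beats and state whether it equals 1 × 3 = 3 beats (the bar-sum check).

1) 0.0ms=0b +144.462ms=3/7b
2) 144.462ms=3/7b +144.462ms=3/7b
3) 288.925ms=6/7b +144.462ms=3/7b
4) 433.387ms=9/7b +144.462ms=3/7b
5) 577.849ms=12/7b +288.925ms=6/7b
6) 866.774ms=18/7b +144.462ms=3/7b
Σ=3b of 3 (178bpm 3/8) — PASS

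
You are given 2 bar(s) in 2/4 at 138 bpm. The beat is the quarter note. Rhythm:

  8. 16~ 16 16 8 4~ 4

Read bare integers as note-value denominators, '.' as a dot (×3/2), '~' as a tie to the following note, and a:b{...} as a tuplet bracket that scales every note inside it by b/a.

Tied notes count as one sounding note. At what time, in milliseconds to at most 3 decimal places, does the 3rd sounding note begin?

1. 0.0ms @ 0 + 326.087ms (3/4)
2. 326.087ms @ 3/4 + 217.391ms (1/2)
3. 543.478ms @ 5/4 + 108.696ms (1/4)
4. 652.174ms @ 3/2 + 217.391ms (1/2)
5. 869.565ms @ 2 + 869.565ms (2)

note 3 onset = 5/4b = 543.478ms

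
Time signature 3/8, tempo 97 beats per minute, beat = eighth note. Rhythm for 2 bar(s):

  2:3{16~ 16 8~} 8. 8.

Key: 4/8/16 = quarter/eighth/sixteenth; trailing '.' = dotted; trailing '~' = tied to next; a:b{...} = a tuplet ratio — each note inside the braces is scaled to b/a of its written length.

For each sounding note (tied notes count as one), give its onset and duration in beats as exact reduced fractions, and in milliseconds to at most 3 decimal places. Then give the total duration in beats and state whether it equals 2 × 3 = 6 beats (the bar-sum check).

1) 0.0ms=0b +927.835ms=3/2b
2) 927.835ms=3/2b +1855.67ms=3b
3) 2783.505ms=9/2b +927.835ms=3/2b
Σ=6b of 6 (97bpm 3/8) — PASS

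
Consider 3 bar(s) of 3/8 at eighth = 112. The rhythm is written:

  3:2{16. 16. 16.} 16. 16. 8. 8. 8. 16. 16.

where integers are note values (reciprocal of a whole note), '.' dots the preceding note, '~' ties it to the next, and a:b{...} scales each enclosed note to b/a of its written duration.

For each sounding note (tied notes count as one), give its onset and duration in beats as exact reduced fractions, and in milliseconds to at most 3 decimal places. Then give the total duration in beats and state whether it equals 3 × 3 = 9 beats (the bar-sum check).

1) 0.0ms=0b +267.857ms=1/2b
2) 267.857ms=1/2b +267.857ms=1/2b
3) 535.714ms=1b +267.857ms=1/2b
4) 803.571ms=3/2b +401.786ms=3/4b
5) 1205.357ms=9/4b +401.786ms=3/4b
6) 1607.143ms=3b +803.571ms=3/2b
7) 2410.714ms=9/2b +803.571ms=3/2b
8) 3214.286ms=6b +803.571ms=3/2b
9) 4017.857ms=15/2b +401.786ms=3/4b
10) 4419.643ms=33/4b +401.786ms=3/4b
Σ=9b of 9 (112bpm 3/8) — PASS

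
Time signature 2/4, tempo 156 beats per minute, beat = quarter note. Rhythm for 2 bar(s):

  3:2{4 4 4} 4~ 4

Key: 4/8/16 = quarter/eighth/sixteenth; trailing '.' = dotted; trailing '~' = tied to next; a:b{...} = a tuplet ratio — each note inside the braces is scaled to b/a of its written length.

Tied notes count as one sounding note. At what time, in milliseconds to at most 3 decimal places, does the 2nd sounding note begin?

1. 0.0ms @ 0 + 256.41ms (2/3)
2. 256.41ms @ 2/3 + 256.41ms (2/3)
3. 512.821ms @ 4/3 + 256.41ms (2/3)
4. 769.231ms @ 2 + 769.231ms (2)

note 2 onset = 2/3b = 256.41ms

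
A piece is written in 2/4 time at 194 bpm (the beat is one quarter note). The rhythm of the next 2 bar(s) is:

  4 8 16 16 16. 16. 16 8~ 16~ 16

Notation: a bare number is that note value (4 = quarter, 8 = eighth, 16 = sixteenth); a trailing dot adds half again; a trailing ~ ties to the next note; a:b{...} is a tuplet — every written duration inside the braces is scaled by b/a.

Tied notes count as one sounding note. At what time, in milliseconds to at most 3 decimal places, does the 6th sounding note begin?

note 6 onset = 19/8b = 734.536ms

1. 0.0ms @ 0 + 309.278ms (1)
2. 309.278ms @ 1 + 154.639ms (1/2)
3. 463.918ms @ 3/2 + 77.32ms (1/4)
4. 541.237ms @ 7/4 + 77.32ms (1/4)
5. 618.557ms @ 2 + 115.979ms (3/8)
6. 734.536ms @ 19/8 + 115.979ms (3/8)
7. 850.515ms @ 11/4 + 77.32ms (1/4)
8. 927.835ms @ 3 + 309.278ms (1)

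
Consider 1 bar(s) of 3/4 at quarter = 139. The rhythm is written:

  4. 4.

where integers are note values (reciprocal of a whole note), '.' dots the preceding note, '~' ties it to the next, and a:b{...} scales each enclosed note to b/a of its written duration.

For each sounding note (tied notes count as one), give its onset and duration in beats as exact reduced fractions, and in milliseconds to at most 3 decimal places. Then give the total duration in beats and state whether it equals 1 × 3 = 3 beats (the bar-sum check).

1) 0.0ms=0b +647.482ms=3/2b
2) 647.482ms=3/2b +647.482ms=3/2b
Σ=3b of 3 (139bpm 3/4) — PASS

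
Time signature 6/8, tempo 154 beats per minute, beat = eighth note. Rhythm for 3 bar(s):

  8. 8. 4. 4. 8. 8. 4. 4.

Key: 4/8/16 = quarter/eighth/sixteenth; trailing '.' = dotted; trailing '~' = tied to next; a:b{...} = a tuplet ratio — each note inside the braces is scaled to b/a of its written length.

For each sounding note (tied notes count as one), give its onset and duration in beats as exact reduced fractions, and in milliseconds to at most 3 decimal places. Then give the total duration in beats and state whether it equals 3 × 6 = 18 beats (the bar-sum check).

1) 0.0ms=0b +584.416ms=3/2b
2) 584.416ms=3/2b +584.416ms=3/2b
3) 1168.831ms=3b +1168.831ms=3b
4) 2337.662ms=6b +1168.831ms=3b
5) 3506.494ms=9b +584.416ms=3/2b
6) 4090.909ms=21/2b +584.416ms=3/2b
7) 4675.325ms=12b +1168.831ms=3b
8) 5844.156ms=15b +1168.831ms=3b
Σ=18b of 18 (154bpm 6/8) — PASS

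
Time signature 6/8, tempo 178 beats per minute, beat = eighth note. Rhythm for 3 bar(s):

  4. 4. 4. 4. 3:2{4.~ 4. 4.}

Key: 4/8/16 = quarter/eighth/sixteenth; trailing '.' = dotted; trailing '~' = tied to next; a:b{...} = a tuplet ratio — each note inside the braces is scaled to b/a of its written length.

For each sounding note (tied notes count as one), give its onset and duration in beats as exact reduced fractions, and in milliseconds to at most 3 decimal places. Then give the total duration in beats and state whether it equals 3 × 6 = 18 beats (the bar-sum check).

1) 0.0ms=0b +1011.236ms=3b
2) 1011.236ms=3b +1011.236ms=3b
3) 2022.472ms=6b +1011.236ms=3b
4) 3033.708ms=9b +1011.236ms=3b
5) 4044.944ms=12b +1348.315ms=4b
6) 5393.258ms=16b +674.157ms=2b
Σ=18b of 18 (178bpm 6/8) — PASS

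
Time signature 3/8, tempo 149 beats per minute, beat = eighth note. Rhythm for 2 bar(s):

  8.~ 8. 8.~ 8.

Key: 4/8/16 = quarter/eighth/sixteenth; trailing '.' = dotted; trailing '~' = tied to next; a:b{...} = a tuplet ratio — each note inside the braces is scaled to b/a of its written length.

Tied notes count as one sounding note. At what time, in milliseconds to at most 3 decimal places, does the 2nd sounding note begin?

note 2 onset = 3b = 1208.054ms

1. 0.0ms @ 0 + 1208.054ms (3)
2. 1208.054ms @ 3 + 1208.054ms (3)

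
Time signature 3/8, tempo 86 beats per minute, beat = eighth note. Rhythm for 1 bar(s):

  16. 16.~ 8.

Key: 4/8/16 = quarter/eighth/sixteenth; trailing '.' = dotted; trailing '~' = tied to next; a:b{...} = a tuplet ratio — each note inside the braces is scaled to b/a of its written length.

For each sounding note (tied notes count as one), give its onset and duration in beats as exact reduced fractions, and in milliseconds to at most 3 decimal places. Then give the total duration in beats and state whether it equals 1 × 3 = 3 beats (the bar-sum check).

1) 0.0ms=0b +523.256ms=3/4b
2) 523.256ms=3/4b +1569.767ms=9/4b
Σ=3b of 3 (86bpm 3/8) — PASS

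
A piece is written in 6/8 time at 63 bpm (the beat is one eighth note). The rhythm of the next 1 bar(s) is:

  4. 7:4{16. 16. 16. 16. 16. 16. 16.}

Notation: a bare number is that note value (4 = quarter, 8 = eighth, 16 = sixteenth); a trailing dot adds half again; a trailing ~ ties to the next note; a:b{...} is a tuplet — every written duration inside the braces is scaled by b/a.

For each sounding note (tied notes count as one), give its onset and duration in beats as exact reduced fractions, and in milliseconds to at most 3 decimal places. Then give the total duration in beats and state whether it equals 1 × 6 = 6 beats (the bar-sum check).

1) 0.0ms=0b +2857.143ms=3b
2) 2857.143ms=3b +408.163ms=3/7b
3) 3265.306ms=24/7b +408.163ms=3/7b
4) 3673.469ms=27/7b +408.163ms=3/7b
5) 4081.633ms=30/7b +408.163ms=3/7b
6) 4489.796ms=33/7b +408.163ms=3/7b
7) 4897.959ms=36/7b +408.163ms=3/7b
8) 5306.122ms=39/7b +408.163ms=3/7b
Σ=6b of 6 (63bpm 6/8) — PASS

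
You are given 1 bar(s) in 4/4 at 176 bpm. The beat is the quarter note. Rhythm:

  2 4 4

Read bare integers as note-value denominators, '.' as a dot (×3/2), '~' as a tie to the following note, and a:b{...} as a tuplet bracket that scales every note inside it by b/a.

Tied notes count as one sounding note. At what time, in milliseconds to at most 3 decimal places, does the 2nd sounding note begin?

note 2 onset = 2b = 681.818ms

1. 0.0ms @ 0 + 681.818ms (2)
2. 681.818ms @ 2 + 340.909ms (1)
3. 1022.727ms @ 3 + 340.909ms (1)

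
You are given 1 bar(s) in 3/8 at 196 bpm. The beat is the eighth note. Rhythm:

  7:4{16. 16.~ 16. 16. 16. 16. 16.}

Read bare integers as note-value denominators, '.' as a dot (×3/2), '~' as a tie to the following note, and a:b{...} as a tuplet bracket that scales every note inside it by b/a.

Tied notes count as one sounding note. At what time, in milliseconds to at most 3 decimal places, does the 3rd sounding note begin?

1. 0.0ms @ 0 + 131.195ms (3/7)
2. 131.195ms @ 3/7 + 262.391ms (6/7)
3. 393.586ms @ 9/7 + 131.195ms (3/7)
4. 524.781ms @ 12/7 + 131.195ms (3/7)
5. 655.977ms @ 15/7 + 131.195ms (3/7)
6. 787.172ms @ 18/7 + 131.195ms (3/7)

note 3 onset = 9/7b = 393.586ms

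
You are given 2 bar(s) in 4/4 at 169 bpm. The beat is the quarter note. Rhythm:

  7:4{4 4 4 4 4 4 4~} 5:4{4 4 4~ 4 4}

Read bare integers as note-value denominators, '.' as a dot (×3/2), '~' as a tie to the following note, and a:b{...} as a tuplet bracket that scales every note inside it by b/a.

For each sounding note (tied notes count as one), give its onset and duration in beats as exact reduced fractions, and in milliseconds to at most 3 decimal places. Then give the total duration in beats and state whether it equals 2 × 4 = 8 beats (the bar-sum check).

1) 0.0ms=0b +202.874ms=4/7b
2) 202.874ms=4/7b +202.874ms=4/7b
3) 405.748ms=8/7b +202.874ms=4/7b
4) 608.622ms=12/7b +202.874ms=4/7b
5) 811.496ms=16/7b +202.874ms=4/7b
6) 1014.37ms=20/7b +202.874ms=4/7b
7) 1217.244ms=24/7b +486.898ms=48/35b
8) 1704.142ms=24/5b +284.024ms=4/5b
9) 1988.166ms=28/5b +568.047ms=8/5b
10) 2556.213ms=36/5b +284.024ms=4/5b
Σ=8b of 8 (169bpm 4/4) — PASS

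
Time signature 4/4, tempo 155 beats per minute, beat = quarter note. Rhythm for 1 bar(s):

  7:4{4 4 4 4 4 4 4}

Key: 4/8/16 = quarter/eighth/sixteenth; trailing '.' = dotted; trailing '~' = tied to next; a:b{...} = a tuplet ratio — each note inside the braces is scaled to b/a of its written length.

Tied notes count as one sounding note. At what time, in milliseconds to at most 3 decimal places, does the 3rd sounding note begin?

note 3 onset = 8/7b = 442.396ms

1. 0.0ms @ 0 + 221.198ms (4/7)
2. 221.198ms @ 4/7 + 221.198ms (4/7)
3. 442.396ms @ 8/7 + 221.198ms (4/7)
4. 663.594ms @ 12/7 + 221.198ms (4/7)
5. 884.793ms @ 16/7 + 221.198ms (4/7)
6. 1105.991ms @ 20/7 + 221.198ms (4/7)
7. 1327.189ms @ 24/7 + 221.198ms (4/7)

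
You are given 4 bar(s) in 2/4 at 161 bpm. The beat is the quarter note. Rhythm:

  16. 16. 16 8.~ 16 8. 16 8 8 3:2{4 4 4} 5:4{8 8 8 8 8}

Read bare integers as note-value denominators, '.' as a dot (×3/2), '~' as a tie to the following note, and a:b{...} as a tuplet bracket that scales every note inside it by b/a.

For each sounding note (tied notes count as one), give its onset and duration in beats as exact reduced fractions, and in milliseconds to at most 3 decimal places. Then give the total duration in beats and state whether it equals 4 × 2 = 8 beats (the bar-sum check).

1) 0.0ms=0b +139.752ms=3/8b
2) 139.752ms=3/8b +139.752ms=3/8b
3) 279.503ms=3/4b +93.168ms=1/4b
4) 372.671ms=1b +372.671ms=1b
5) 745.342ms=2b +279.503ms=3/4b
6) 1024.845ms=11/4b +93.168ms=1/4b
7) 1118.012ms=3b +186.335ms=1/2b
8) 1304.348ms=7/2b +186.335ms=1/2b
9) 1490.683ms=4b +248.447ms=2/3b
10) 1739.13ms=14/3b +248.447ms=2/3b
11) 1987.578ms=16/3b +248.447ms=2/3b
12) 2236.025ms=6b +149.068ms=2/5b
13) 2385.093ms=32/5b +149.068ms=2/5b
14) 2534.161ms=34/5b +149.068ms=2/5b
15) 2683.23ms=36/5b +149.068ms=2/5b
16) 2832.298ms=38/5b +149.068ms=2/5b
Σ=8b of 8 (161bpm 2/4) — PASS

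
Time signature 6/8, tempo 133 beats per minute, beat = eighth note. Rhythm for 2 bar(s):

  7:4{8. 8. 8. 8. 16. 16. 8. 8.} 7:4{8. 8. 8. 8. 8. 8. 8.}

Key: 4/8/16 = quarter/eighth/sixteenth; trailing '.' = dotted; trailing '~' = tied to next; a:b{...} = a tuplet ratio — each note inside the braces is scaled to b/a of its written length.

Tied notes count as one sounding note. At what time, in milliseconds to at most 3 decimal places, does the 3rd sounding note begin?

note 3 onset = 12/7b = 773.362ms

1. 0.0ms @ 0 + 386.681ms (6/7)
2. 386.681ms @ 6/7 + 386.681ms (6/7)
3. 773.362ms @ 12/7 + 386.681ms (6/7)
4. 1160.043ms @ 18/7 + 386.681ms (6/7)
5. 1546.724ms @ 24/7 + 193.34ms (3/7)
6. 1740.064ms @ 27/7 + 193.34ms (3/7)
7. 1933.405ms @ 30/7 + 386.681ms (6/7)
8. 2320.086ms @ 36/7 + 386.681ms (6/7)
9. 2706.767ms @ 6 + 386.681ms (6/7)
10. 3093.448ms @ 48/7 + 386.681ms (6/7)
11. 3480.129ms @ 54/7 + 386.681ms (6/7)
12. 3866.81ms @ 60/7 + 386.681ms (6/7)
13. 4253.491ms @ 66/7 + 386.681ms (6/7)
14. 4640.172ms @ 72/7 + 386.681ms (6/7)
15. 5026.853ms @ 78/7 + 386.681ms (6/7)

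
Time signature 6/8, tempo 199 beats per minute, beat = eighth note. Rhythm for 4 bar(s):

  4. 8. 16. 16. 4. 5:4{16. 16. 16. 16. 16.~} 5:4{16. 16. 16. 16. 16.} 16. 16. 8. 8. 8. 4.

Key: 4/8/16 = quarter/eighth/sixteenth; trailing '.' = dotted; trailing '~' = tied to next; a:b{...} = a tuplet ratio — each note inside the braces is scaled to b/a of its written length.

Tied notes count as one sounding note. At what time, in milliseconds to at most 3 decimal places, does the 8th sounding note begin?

note 8 onset = 51/5b = 3075.377ms

1. 0.0ms @ 0 + 904.523ms (3)
2. 904.523ms @ 3 + 452.261ms (3/2)
3. 1356.784ms @ 9/2 + 226.131ms (3/4)
4. 1582.915ms @ 21/4 + 226.131ms (3/4)
5. 1809.045ms @ 6 + 904.523ms (3)
6. 2713.568ms @ 9 + 180.905ms (3/5)
7. 2894.472ms @ 48/5 + 180.905ms (3/5)
8. 3075.377ms @ 51/5 + 180.905ms (3/5)
9. 3256.281ms @ 54/5 + 180.905ms (3/5)
10. 3437.186ms @ 57/5 + 361.809ms (6/5)
11. 3798.995ms @ 63/5 + 180.905ms (3/5)
12. 3979.899ms @ 66/5 + 180.905ms (3/5)
13. 4160.804ms @ 69/5 + 180.905ms (3/5)
14. 4341.709ms @ 72/5 + 180.905ms (3/5)
15. 4522.613ms @ 15 + 226.131ms (3/4)
16. 4748.744ms @ 63/4 + 226.131ms (3/4)
17. 4974.874ms @ 33/2 + 452.261ms (3/2)
18. 5427.136ms @ 18 + 452.261ms (3/2)
19. 5879.397ms @ 39/2 + 452.261ms (3/2)
20. 6331.658ms @ 21 + 904.523ms (3)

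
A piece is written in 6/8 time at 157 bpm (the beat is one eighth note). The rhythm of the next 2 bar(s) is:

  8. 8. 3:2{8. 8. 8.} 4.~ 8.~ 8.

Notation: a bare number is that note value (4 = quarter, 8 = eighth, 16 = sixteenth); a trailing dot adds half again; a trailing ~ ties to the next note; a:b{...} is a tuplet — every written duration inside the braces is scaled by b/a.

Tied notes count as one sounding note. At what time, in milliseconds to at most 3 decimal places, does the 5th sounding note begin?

1. 0.0ms @ 0 + 573.248ms (3/2)
2. 573.248ms @ 3/2 + 573.248ms (3/2)
3. 1146.497ms @ 3 + 382.166ms (1)
4. 1528.662ms @ 4 + 382.166ms (1)
5. 1910.828ms @ 5 + 382.166ms (1)
6. 2292.994ms @ 6 + 2292.994ms (6)

note 5 onset = 5b = 1910.828ms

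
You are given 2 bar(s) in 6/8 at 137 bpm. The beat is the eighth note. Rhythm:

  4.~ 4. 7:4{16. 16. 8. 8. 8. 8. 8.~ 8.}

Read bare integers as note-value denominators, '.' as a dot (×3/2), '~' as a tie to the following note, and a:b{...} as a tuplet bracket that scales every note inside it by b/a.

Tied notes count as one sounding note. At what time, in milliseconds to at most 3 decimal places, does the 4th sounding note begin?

note 4 onset = 48/7b = 3003.128ms

1. 0.0ms @ 0 + 2627.737ms (6)
2. 2627.737ms @ 6 + 187.696ms (3/7)
3. 2815.433ms @ 45/7 + 187.696ms (3/7)
4. 3003.128ms @ 48/7 + 375.391ms (6/7)
5. 3378.519ms @ 54/7 + 375.391ms (6/7)
6. 3753.91ms @ 60/7 + 375.391ms (6/7)
7. 4129.301ms @ 66/7 + 375.391ms (6/7)
8. 4504.692ms @ 72/7 + 750.782ms (12/7)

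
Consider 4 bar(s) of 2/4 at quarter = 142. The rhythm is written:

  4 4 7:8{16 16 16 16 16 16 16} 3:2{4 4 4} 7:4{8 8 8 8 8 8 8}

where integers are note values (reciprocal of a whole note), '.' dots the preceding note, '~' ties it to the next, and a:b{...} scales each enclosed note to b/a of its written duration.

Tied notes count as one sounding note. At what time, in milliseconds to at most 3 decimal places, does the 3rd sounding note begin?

note 3 onset = 2b = 845.07ms

1. 0.0ms @ 0 + 422.535ms (1)
2. 422.535ms @ 1 + 422.535ms (1)
3. 845.07ms @ 2 + 120.724ms (2/7)
4. 965.795ms @ 16/7 + 120.724ms (2/7)
5. 1086.519ms @ 18/7 + 120.724ms (2/7)
6. 1207.243ms @ 20/7 + 120.724ms (2/7)
7. 1327.968ms @ 22/7 + 120.724ms (2/7)
8. 1448.692ms @ 24/7 + 120.724ms (2/7)
9. 1569.416ms @ 26/7 + 120.724ms (2/7)
10. 1690.141ms @ 4 + 281.69ms (2/3)
11. 1971.831ms @ 14/3 + 281.69ms (2/3)
12. 2253.521ms @ 16/3 + 281.69ms (2/3)
13. 2535.211ms @ 6 + 120.724ms (2/7)
14. 2655.936ms @ 44/7 + 120.724ms (2/7)
15. 2776.66ms @ 46/7 + 120.724ms (2/7)
16. 2897.384ms @ 48/7 + 120.724ms (2/7)
17. 3018.109ms @ 50/7 + 120.724ms (2/7)
18. 3138.833ms @ 52/7 + 120.724ms (2/7)
19. 3259.557ms @ 54/7 + 120.724ms (2/7)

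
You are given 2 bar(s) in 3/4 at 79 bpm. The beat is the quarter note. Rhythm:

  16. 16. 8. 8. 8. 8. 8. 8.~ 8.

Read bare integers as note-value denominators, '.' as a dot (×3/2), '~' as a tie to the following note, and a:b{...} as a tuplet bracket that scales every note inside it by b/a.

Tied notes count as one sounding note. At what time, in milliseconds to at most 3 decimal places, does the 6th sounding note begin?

note 6 onset = 3b = 2278.481ms

1. 0.0ms @ 0 + 284.81ms (3/8)
2. 284.81ms @ 3/8 + 284.81ms (3/8)
3. 569.62ms @ 3/4 + 569.62ms (3/4)
4. 1139.241ms @ 3/2 + 569.62ms (3/4)
5. 1708.861ms @ 9/4 + 569.62ms (3/4)
6. 2278.481ms @ 3 + 569.62ms (3/4)
7. 2848.101ms @ 15/4 + 569.62ms (3/4)
8. 3417.722ms @ 9/2 + 1139.241ms (3/2)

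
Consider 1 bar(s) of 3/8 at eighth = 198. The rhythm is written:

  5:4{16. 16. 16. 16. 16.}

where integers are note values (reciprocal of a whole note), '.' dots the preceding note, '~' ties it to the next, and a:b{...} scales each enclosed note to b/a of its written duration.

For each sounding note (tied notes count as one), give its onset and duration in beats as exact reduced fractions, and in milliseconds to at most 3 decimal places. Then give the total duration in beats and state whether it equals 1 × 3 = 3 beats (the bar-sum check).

1) 0.0ms=0b +181.818ms=3/5b
2) 181.818ms=3/5b +181.818ms=3/5b
3) 363.636ms=6/5b +181.818ms=3/5b
4) 545.455ms=9/5b +181.818ms=3/5b
5) 727.273ms=12/5b +181.818ms=3/5b
Σ=3b of 3 (198bpm 3/8) — PASS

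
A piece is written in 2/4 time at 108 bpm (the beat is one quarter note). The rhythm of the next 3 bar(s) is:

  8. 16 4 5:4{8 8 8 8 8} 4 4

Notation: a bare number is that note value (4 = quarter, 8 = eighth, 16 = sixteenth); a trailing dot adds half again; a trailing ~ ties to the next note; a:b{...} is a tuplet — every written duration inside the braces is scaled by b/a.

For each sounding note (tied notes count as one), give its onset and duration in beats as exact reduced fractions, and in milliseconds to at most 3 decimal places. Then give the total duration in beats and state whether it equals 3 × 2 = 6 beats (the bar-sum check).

1) 0.0ms=0b +416.667ms=3/4b
2) 416.667ms=3/4b +138.889ms=1/4b
3) 555.556ms=1b +555.556ms=1b
4) 1111.111ms=2b +222.222ms=2/5b
5) 1333.333ms=12/5b +222.222ms=2/5b
6) 1555.556ms=14/5b +222.222ms=2/5b
7) 1777.778ms=16/5b +222.222ms=2/5b
8) 2000.0ms=18/5b +222.222ms=2/5b
9) 2222.222ms=4b +555.556ms=1b
10) 2777.778ms=5b +555.556ms=1b
Σ=6b of 6 (108bpm 2/4) — PASS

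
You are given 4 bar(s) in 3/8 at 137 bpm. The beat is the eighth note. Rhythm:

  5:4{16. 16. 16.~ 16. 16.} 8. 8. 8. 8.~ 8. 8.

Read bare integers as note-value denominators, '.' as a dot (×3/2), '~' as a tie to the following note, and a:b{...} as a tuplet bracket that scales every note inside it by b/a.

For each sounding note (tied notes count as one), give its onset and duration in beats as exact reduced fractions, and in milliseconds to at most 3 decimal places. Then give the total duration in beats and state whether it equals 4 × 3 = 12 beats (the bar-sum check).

1) 0.0ms=0b +262.774ms=3/5b
2) 262.774ms=3/5b +262.774ms=3/5b
3) 525.547ms=6/5b +525.547ms=6/5b
4) 1051.095ms=12/5b +262.774ms=3/5b
5) 1313.869ms=3b +656.934ms=3/2b
6) 1970.803ms=9/2b +656.934ms=3/2b
7) 2627.737ms=6b +656.934ms=3/2b
8) 3284.672ms=15/2b +1313.869ms=3b
9) 4598.54ms=21/2b +656.934ms=3/2b
Σ=12b of 12 (137bpm 3/8) — PASS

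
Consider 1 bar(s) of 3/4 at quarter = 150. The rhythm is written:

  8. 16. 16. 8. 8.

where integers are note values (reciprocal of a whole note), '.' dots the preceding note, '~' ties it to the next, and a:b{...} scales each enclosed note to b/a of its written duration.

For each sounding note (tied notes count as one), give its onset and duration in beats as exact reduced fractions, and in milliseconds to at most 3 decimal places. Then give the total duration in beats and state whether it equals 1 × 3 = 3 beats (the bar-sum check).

1) 0.0ms=0b +300.0ms=3/4b
2) 300.0ms=3/4b +150.0ms=3/8b
3) 450.0ms=9/8b +150.0ms=3/8b
4) 600.0ms=3/2b +300.0ms=3/4b
5) 900.0ms=9/4b +300.0ms=3/4b
Σ=3b of 3 (150bpm 3/4) — PASS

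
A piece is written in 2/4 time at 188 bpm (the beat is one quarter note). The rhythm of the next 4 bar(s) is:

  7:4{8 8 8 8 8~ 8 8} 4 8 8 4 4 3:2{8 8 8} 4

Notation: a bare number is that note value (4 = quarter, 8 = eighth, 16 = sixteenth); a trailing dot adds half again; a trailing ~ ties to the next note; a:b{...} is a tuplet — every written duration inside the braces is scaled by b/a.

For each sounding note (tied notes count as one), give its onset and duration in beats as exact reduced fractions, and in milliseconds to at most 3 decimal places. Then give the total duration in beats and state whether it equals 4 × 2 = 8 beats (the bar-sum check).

1) 0.0ms=0b +91.185ms=2/7b
2) 91.185ms=2/7b +91.185ms=2/7b
3) 182.371ms=4/7b +91.185ms=2/7b
4) 273.556ms=6/7b +91.185ms=2/7b
5) 364.742ms=8/7b +182.371ms=4/7b
6) 547.112ms=12/7b +91.185ms=2/7b
7) 638.298ms=2b +319.149ms=1b
8) 957.447ms=3b +159.574ms=1/2b
9) 1117.021ms=7/2b +159.574ms=1/2b
10) 1276.596ms=4b +319.149ms=1b
11) 1595.745ms=5b +319.149ms=1b
12) 1914.894ms=6b +106.383ms=1/3b
13) 2021.277ms=19/3b +106.383ms=1/3b
14) 2127.66ms=20/3b +106.383ms=1/3b
15) 2234.043ms=7b +319.149ms=1b
Σ=8b of 8 (188bpm 2/4) — PASS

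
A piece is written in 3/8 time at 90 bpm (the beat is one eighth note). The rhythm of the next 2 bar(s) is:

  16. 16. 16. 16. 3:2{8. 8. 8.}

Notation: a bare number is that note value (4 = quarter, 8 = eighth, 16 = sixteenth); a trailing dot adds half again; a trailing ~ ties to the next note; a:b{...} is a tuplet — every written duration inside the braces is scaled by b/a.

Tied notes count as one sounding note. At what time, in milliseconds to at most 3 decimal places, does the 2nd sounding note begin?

1. 0.0ms @ 0 + 500.0ms (3/4)
2. 500.0ms @ 3/4 + 500.0ms (3/4)
3. 1000.0ms @ 3/2 + 500.0ms (3/4)
4. 1500.0ms @ 9/4 + 500.0ms (3/4)
5. 2000.0ms @ 3 + 666.667ms (1)
6. 2666.667ms @ 4 + 666.667ms (1)
7. 3333.333ms @ 5 + 666.667ms (1)

note 2 onset = 3/4b = 500.0ms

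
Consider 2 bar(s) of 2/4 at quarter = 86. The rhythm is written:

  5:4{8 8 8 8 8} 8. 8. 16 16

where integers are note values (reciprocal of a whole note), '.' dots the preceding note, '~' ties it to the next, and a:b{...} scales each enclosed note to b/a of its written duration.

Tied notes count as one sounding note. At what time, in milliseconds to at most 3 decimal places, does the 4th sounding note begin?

note 4 onset = 6/5b = 837.209ms

1. 0.0ms @ 0 + 279.07ms (2/5)
2. 279.07ms @ 2/5 + 279.07ms (2/5)
3. 558.14ms @ 4/5 + 279.07ms (2/5)
4. 837.209ms @ 6/5 + 279.07ms (2/5)
5. 1116.279ms @ 8/5 + 279.07ms (2/5)
6. 1395.349ms @ 2 + 523.256ms (3/4)
7. 1918.605ms @ 11/4 + 523.256ms (3/4)
8. 2441.86ms @ 7/2 + 174.419ms (1/4)
9. 2616.279ms @ 15/4 + 174.419ms (1/4)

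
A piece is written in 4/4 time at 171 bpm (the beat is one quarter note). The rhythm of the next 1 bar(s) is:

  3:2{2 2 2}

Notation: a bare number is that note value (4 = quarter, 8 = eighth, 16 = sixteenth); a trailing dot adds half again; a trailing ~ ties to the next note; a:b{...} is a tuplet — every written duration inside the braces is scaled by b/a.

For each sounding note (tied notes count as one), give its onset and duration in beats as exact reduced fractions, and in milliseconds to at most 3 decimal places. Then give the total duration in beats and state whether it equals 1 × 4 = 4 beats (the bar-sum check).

1) 0.0ms=0b +467.836ms=4/3b
2) 467.836ms=4/3b +467.836ms=4/3b
3) 935.673ms=8/3b +467.836ms=4/3b
Σ=4b of 4 (171bpm 4/4) — PASS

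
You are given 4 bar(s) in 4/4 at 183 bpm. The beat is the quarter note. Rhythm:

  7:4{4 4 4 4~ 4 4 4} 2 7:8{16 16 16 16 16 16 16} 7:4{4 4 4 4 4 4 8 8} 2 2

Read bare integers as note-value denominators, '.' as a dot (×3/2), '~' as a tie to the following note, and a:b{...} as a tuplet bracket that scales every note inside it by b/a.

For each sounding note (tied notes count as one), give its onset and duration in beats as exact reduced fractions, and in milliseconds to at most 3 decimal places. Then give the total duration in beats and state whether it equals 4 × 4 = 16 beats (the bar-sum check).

1) 0.0ms=0b +187.354ms=4/7b
2) 187.354ms=4/7b +187.354ms=4/7b
3) 374.707ms=8/7b +187.354ms=4/7b
4) 562.061ms=12/7b +374.707ms=8/7b
5) 936.768ms=20/7b +187.354ms=4/7b
6) 1124.122ms=24/7b +187.354ms=4/7b
7) 1311.475ms=4b +655.738ms=2b
8) 1967.213ms=6b +93.677ms=2/7b
9) 2060.89ms=44/7b +93.677ms=2/7b
10) 2154.567ms=46/7b +93.677ms=2/7b
11) 2248.244ms=48/7b +93.677ms=2/7b
12) 2341.92ms=50/7b +93.677ms=2/7b
13) 2435.597ms=52/7b +93.677ms=2/7b
14) 2529.274ms=54/7b +93.677ms=2/7b
15) 2622.951ms=8b +187.354ms=4/7b
16) 2810.304ms=60/7b +187.354ms=4/7b
17) 2997.658ms=64/7b +187.354ms=4/7b
18) 3185.012ms=68/7b +187.354ms=4/7b
19) 3372.365ms=72/7b +187.354ms=4/7b
20) 3559.719ms=76/7b +187.354ms=4/7b
21) 3747.073ms=80/7b +93.677ms=2/7b
22) 3840.749ms=82/7b +93.677ms=2/7b
23) 3934.426ms=12b +655.738ms=2b
24) 4590.164ms=14b +655.738ms=2b
Σ=16b of 16 (183bpm 4/4) — PASS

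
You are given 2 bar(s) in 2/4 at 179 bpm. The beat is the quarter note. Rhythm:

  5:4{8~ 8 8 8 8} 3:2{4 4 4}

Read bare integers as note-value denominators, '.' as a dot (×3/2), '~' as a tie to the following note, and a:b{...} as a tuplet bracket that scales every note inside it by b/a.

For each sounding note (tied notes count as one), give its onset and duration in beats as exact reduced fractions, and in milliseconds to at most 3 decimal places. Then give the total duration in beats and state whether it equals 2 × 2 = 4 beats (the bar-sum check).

1) 0.0ms=0b +268.156ms=4/5b
2) 268.156ms=4/5b +134.078ms=2/5b
3) 402.235ms=6/5b +134.078ms=2/5b
4) 536.313ms=8/5b +134.078ms=2/5b
5) 670.391ms=2b +223.464ms=2/3b
6) 893.855ms=8/3b +223.464ms=2/3b
7) 1117.318ms=10/3b +223.464ms=2/3b
Σ=4b of 4 (179bpm 2/4) — PASS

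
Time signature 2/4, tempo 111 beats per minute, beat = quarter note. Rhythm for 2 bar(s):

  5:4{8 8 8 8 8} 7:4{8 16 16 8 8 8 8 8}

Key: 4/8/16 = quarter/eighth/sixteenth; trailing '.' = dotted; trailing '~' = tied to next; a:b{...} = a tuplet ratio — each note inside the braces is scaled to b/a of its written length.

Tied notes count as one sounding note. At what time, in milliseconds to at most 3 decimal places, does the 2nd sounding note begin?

1. 0.0ms @ 0 + 216.216ms (2/5)
2. 216.216ms @ 2/5 + 216.216ms (2/5)
3. 432.432ms @ 4/5 + 216.216ms (2/5)
4. 648.649ms @ 6/5 + 216.216ms (2/5)
5. 864.865ms @ 8/5 + 216.216ms (2/5)
6. 1081.081ms @ 2 + 154.44ms (2/7)
7. 1235.521ms @ 16/7 + 77.22ms (1/7)
8. 1312.741ms @ 17/7 + 77.22ms (1/7)
9. 1389.961ms @ 18/7 + 154.44ms (2/7)
10. 1544.402ms @ 20/7 + 154.44ms (2/7)
11. 1698.842ms @ 22/7 + 154.44ms (2/7)
12. 1853.282ms @ 24/7 + 154.44ms (2/7)
13. 2007.722ms @ 26/7 + 154.44ms (2/7)

note 2 onset = 2/5b = 216.216ms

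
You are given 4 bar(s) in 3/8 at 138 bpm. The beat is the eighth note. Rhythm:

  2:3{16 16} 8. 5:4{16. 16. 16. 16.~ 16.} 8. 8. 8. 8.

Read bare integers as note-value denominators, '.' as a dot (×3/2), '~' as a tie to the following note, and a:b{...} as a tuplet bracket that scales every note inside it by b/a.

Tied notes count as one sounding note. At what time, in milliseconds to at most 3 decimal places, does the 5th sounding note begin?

note 5 onset = 18/5b = 1565.217ms

1. 0.0ms @ 0 + 326.087ms (3/4)
2. 326.087ms @ 3/4 + 326.087ms (3/4)
3. 652.174ms @ 3/2 + 652.174ms (3/2)
4. 1304.348ms @ 3 + 260.87ms (3/5)
5. 1565.217ms @ 18/5 + 260.87ms (3/5)
6. 1826.087ms @ 21/5 + 260.87ms (3/5)
7. 2086.957ms @ 24/5 + 521.739ms (6/5)
8. 2608.696ms @ 6 + 652.174ms (3/2)
9. 3260.87ms @ 15/2 + 652.174ms (3/2)
10. 3913.043ms @ 9 + 652.174ms (3/2)
11. 4565.217ms @ 21/2 + 652.174ms (3/2)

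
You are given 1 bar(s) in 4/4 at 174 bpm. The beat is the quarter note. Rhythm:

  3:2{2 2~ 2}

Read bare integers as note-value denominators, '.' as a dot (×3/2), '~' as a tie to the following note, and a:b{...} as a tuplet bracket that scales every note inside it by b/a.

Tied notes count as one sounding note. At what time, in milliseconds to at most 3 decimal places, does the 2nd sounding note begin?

note 2 onset = 4/3b = 459.77ms

1. 0.0ms @ 0 + 459.77ms (4/3)
2. 459.77ms @ 4/3 + 919.54ms (8/3)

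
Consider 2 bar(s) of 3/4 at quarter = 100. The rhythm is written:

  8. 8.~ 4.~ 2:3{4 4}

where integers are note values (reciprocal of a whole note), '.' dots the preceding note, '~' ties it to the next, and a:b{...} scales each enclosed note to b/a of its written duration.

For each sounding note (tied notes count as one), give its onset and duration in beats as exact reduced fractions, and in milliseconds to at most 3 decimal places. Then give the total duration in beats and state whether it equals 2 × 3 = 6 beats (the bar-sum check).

1) 0.0ms=0b +450.0ms=3/4b
2) 450.0ms=3/4b +2250.0ms=15/4b
3) 2700.0ms=9/2b +900.0ms=3/2b
Σ=6b of 6 (100bpm 3/4) — PASS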